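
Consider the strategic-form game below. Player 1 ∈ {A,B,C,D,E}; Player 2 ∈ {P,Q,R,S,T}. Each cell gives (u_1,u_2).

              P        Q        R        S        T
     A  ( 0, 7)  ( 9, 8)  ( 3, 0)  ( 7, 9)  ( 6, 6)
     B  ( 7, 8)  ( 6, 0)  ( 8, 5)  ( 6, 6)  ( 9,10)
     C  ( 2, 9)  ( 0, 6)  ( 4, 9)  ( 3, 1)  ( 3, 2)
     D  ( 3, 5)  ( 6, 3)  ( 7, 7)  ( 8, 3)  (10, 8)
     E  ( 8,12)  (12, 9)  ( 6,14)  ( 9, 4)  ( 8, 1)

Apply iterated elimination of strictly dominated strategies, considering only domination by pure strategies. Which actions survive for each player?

P1 drop A (E beats it: P:8>0 Q:12>9 R:6>3 S:9>7 T:8>6)
P1 drop C (B beats it: P:7>2 Q:6>0 R:8>4 S:6>3 T:9>3)
P2 drop Q (P beats it: B:8>0 D:5>3 E:12>9)
P2 drop S (P beats it: B:8>6 D:5>3 E:12>4)
P1→{B,D,E} P2→{P,R,T}

IESDS → P1:{B,D,E} P2:{P,R,T}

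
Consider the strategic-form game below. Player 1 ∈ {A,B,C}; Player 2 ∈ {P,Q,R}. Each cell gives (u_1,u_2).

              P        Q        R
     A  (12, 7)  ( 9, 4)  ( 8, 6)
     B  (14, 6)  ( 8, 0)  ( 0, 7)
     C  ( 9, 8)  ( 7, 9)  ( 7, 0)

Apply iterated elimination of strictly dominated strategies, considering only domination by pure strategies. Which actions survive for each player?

Survivors P1:{A,B} P2:{P,R}

P1 drop C (A beats it: P:12>9 Q:9>7 R:8>7)
P2 drop Q (P beats it: A:7>4 B:6>0)
P1→{A,B} P2→{P,R}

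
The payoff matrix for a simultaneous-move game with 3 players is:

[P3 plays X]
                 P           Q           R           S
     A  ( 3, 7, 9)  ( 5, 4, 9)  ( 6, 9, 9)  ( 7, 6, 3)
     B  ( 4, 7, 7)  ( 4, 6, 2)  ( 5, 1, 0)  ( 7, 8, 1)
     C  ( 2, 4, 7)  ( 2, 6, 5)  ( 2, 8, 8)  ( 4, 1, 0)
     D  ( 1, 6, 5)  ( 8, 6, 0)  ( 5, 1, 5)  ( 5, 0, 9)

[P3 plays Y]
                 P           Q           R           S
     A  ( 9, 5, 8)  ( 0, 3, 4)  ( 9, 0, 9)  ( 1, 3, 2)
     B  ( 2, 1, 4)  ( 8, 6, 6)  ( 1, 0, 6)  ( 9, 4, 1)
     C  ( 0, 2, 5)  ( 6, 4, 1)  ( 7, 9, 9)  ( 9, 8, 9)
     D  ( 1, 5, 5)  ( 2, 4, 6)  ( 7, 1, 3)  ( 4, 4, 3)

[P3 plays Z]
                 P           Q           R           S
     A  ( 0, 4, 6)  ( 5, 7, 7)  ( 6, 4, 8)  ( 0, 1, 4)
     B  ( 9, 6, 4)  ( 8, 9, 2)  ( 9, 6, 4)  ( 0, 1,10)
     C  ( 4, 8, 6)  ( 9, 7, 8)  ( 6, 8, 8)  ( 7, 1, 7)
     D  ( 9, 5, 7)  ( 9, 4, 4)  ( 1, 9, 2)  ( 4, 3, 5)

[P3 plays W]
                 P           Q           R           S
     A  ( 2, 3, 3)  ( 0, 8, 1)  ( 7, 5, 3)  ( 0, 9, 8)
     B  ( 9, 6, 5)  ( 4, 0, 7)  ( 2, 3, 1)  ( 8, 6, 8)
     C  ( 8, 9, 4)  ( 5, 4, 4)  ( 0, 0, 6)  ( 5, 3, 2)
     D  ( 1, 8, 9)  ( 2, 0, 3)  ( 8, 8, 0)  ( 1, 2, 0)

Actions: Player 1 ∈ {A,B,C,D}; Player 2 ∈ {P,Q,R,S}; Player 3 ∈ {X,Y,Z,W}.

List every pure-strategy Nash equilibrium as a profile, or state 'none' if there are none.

(A,P,X): not NE [P1→B gives 4>3; P2→R gives 9>7]
(A,P,Y): not NE [P3→X gives 9>8]
(A,P,Z): not NE [P1→D gives 9>0; P2→Q gives 7>4; P3→X gives 9>6]
(A,P,W): not NE [P1→B gives 9>2; P2→S gives 9>3; P3→X gives 9>3]
(A,Q,X): not NE [P1→D gives 8>5; P2→R gives 9>4]
(A,Q,Y): not NE [P1→B gives 8>0; P2→P gives 5>3; P3→X gives 9>4]
(A,Q,Z): not NE [P1→D gives 9>5; P3→X gives 9>7]
(A,Q,W): not NE [P1→C gives 5>0; P2→S gives 9>8; P3→X gives 9>1]
(A,R,X): NE
(A,R,Y): not NE [P2→P gives 5>0]
(A,R,Z): not NE [P1→B gives 9>6; P2→Q gives 7>4; P3→Y gives 9>8]
(A,R,W): not NE [P1→D gives 8>7; P2→S gives 9>5; P3→Y gives 9>3]
(A,S,X): not NE [P2→R gives 9>6; P3→W gives 8>3]
(A,S,Y): not NE [P1→C gives 9>1; P2→P gives 5>3; P3→W gives 8>2]
(A,S,Z): not NE [P1→C gives 7>0; P2→Q gives 7>1; P3→W gives 8>4]
(A,S,W): not NE [P1→B gives 8>0]
(B,P,X): not NE [P2→S gives 8>7]
(B,P,Y): not NE [P1→A gives 9>2; P2→Q gives 6>1; P3→X gives 7>4]
(B,P,Z): not NE [P2→Q gives 9>6; P3→X gives 7>4]
(B,P,W): not NE [P3→X gives 7>5]
(B,Q,X): not NE [P1→D gives 8>4; P2→S gives 8>6; P3→W gives 7>2]
(B,Q,Y): not NE [P3→W gives 7>6]
(B,Q,Z): not NE [P1→D gives 9>8; P3→W gives 7>2]
(B,Q,W): not NE [P1→C gives 5>4; P2→S gives 6>0]
(B,R,X): not NE [P1→A gives 6>5; P2→S gives 8>1; P3→Y gives 6>0]
(B,R,Y): not NE [P1→A gives 9>1; P2→Q gives 6>0]
(B,R,Z): not NE [P2→Q gives 9>6; P3→Y gives 6>4]
(B,R,W): not NE [P1→D gives 8>2; P2→S gives 6>3; P3→Y gives 6>1]
(B,S,X): not NE [P3→Z gives 10>1]
(B,S,Y): not NE [P2→Q gives 6>4; P3→Z gives 10>1]
(B,S,Z): not NE [P1→C gives 7>0; P2→Q gives 9>1]
(B,S,W): not NE [P3→Z gives 10>8]
(C,P,X): not NE [P1→B gives 4>2; P2→R gives 8>4]
(C,P,Y): not NE [P1→A gives 9>0; P2→R gives 9>2; P3→X gives 7>5]
(C,P,Z): not NE [P1→D gives 9>4; P3→X gives 7>6]
(C,P,W): not NE [P1→B gives 9>8; P3→X gives 7>4]
(C,Q,X): not NE [P1→D gives 8>2; P2→R gives 8>6; P3→Z gives 8>5]
(C,Q,Y): not NE [P1→B gives 8>6; P2→R gives 9>4; P3→Z gives 8>1]
(C,Q,Z): not NE [P2→R gives 8>7]
(C,Q,W): not NE [P2→P gives 9>4; P3→Z gives 8>4]
(C,R,X): not NE [P1→A gives 6>2; P3→Y gives 9>8]
(C,R,Y): not NE [P1→A gives 9>7]
(C,R,Z): not NE [P1→B gives 9>6; P3→Y gives 9>8]
(C,R,W): not NE [P1→D gives 8>0; P2→P gives 9>0; P3→Y gives 9>6]
(C,S,X): not NE [P1→B gives 7>4; P2→R gives 8>1; P3→Y gives 9>0]
(C,S,Y): not NE [P2→R gives 9>8]
(C,S,Z): not NE [P2→R gives 8>1; P3→Y gives 9>7]
(C,S,W): not NE [P1→B gives 8>5; P2→P gives 9>3; P3→Y gives 9>2]
(D,P,X): not NE [P1→B gives 4>1; P3→W gives 9>5]
(D,P,Y): not NE [P1→A gives 9>1; P3→W gives 9>5]
(D,P,Z): not NE [P2→R gives 9>5; P3→W gives 9>7]
(D,P,W): not NE [P1→B gives 9>1]
(D,Q,X): not NE [P3→Y gives 6>0]
(D,Q,Y): not NE [P1→B gives 8>2; P2→P gives 5>4]
(D,Q,Z): not NE [P2→R gives 9>4; P3→Y gives 6>4]
(D,Q,W): not NE [P1→C gives 5>2; P2→R gives 8>0; P3→Y gives 6>3]
(D,R,X): not NE [P1→A gives 6>5; P2→Q gives 6>1]
(D,R,Y): not NE [P1→A gives 9>7; P2→P gives 5>1; P3→X gives 5>3]
(D,R,Z): not NE [P1→B gives 9>1; P3→X gives 5>2]
(D,R,W): not NE [P3→X gives 5>0]
(D,S,X): not NE [P1→B gives 7>5; P2→Q gives 6>0]
(D,S,Y): not NE [P1→C gives 9>4; P2→P gives 5>4; P3→X gives 9>3]
(D,S,Z): not NE [P1→C gives 7>4; P2→R gives 9>3; P3→X gives 9>5]
(D,S,W): not NE [P1→B gives 8>1; P2→R gives 8>2; P3→X gives 9>0]

PSNE = {(A,R,X)}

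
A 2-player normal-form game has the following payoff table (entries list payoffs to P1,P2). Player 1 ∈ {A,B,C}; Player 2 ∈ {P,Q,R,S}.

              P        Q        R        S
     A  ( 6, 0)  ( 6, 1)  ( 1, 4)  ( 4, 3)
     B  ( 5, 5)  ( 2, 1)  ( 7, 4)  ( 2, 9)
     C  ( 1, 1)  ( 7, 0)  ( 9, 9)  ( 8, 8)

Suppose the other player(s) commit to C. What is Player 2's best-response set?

u_2(P vs C) = 1
u_2(Q vs C) = 0
u_2(R vs C) = 9
u_2(S vs C) = 8
max payoff 9 at {R}

P2 best: {R}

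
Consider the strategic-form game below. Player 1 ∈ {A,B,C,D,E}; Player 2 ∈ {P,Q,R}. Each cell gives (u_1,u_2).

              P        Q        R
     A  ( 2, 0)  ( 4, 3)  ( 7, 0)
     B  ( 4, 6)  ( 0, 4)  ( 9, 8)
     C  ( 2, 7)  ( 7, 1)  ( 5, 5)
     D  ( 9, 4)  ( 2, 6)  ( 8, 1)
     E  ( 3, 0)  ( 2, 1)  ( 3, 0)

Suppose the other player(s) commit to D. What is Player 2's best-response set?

u_2(P vs D) = 4
u_2(Q vs D) = 6
u_2(R vs D) = 1
max payoff 6 at {Q}

BR_2 = {Q}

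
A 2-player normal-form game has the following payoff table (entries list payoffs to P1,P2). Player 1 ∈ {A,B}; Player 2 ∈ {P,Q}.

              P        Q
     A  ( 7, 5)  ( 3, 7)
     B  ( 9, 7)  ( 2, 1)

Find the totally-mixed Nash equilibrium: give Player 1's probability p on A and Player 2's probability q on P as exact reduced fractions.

P1 indiff ⇒ q·7+(1-q)·3 = q·9+(1-q)·2 ⇒ q(-2) = (1-q)(-1) ⇒ q = 1/3
P2 indiff ⇒ p·5+(1-p)·7 = p·7+(1-p)·1 ⇒ p(-2) = (1-p)(-6) ⇒ p = 3/4

p=3/4, q=1/3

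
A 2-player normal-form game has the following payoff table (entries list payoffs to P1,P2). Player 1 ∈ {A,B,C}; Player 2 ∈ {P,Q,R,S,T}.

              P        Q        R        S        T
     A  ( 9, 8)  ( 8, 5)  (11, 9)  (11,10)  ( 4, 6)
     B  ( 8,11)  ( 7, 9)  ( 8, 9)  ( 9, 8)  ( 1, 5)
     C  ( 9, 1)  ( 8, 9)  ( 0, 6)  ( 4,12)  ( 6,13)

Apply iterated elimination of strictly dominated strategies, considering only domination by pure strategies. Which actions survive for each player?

IESDS → P1:{A,C} P2:{S,T}

P1 drop B (A beats it: P:9>8 Q:8>7 R:11>8 S:11>9 T:4>1)
P2 drop P (R beats it: A:9>8 C:6>1)
P2 drop Q (S beats it: A:10>5 C:12>9)
P2 drop R (S beats it: A:10>9 C:12>6)
P1→{A,C} P2→{S,T}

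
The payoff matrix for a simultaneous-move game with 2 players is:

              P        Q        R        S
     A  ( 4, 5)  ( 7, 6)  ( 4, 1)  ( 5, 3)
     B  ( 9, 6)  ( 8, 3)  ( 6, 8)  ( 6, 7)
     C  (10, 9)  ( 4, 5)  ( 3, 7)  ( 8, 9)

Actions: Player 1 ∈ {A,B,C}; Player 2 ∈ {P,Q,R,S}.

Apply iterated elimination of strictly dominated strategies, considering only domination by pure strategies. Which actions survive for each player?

P1 drop A (B beats it: P:9>4 Q:8>7 R:6>4 S:6>5)
P2 drop Q (P beats it: B:6>3 C:9>5)
P1→{B,C} P2→{P,R,S}

IESDS → P1:{B,C} P2:{P,R,S}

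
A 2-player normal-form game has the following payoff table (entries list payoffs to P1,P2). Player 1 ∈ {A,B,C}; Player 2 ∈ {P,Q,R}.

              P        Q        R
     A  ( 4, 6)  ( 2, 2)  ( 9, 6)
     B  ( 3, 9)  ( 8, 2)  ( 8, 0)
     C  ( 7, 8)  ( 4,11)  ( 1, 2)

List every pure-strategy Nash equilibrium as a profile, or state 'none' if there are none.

(A,P): not NE [P1→C gives 7>4]
(A,Q): not NE [P1→B gives 8>2; P2→R gives 6>2]
(A,R): NE
(B,P): not NE [P1→C gives 7>3]
(B,Q): not NE [P2→P gives 9>2]
(B,R): not NE [P1→A gives 9>8; P2→P gives 9>0]
(C,P): not NE [P2→Q gives 11>8]
(C,Q): not NE [P1→B gives 8>4]
(C,R): not NE [P1→A gives 9>1; P2→Q gives 11>2]

NE set: (A,R)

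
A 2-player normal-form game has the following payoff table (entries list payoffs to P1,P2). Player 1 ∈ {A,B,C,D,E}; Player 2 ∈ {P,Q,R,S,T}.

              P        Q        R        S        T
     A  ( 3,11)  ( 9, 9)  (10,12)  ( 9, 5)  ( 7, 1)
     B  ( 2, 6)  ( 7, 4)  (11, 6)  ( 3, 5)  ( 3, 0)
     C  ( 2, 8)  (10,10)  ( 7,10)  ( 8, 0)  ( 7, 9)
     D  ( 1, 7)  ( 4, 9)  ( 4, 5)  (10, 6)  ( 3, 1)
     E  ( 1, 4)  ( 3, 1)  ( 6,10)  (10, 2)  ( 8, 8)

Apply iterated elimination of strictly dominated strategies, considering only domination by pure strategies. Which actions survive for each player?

IESDS → P1:{A,B,C} P2:{P,Q,R}

P2 drop S (P beats it: A:11>5 B:6>5 C:8>0 D:7>6 E:4>2)
P1 drop D (A beats it: P:3>1 Q:9>4 R:10>4 T:7>3)
P2 drop T (R beats it: A:12>1 B:6>0 C:10>9 E:10>8)
P1 drop E (A beats it: P:3>1 Q:9>3 R:10>6)
P1→{A,B,C} P2→{P,Q,R}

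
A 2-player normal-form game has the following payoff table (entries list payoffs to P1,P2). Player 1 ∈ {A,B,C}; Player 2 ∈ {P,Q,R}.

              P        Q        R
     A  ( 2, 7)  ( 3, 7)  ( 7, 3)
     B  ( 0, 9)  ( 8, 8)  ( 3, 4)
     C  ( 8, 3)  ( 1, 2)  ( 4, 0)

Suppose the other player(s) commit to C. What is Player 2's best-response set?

BR_2 = {P}

u_2(P vs C) = 3
u_2(Q vs C) = 2
u_2(R vs C) = 0
max payoff 3 at {P}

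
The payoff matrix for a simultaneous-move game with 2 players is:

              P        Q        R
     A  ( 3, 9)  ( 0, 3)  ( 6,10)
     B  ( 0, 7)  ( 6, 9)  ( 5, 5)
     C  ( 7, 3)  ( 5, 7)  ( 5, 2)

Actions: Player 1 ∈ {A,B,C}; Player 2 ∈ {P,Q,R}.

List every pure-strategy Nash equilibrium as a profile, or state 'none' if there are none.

(A,P): not NE [P1→C gives 7>3; P2→R gives 10>9]
(A,Q): not NE [P1→B gives 6>0; P2→R gives 10>3]
(A,R): NE
(B,P): not NE [P1→C gives 7>0; P2→Q gives 9>7]
(B,Q): NE
(B,R): not NE [P1→A gives 6>5; P2→Q gives 9>5]
(C,P): not NE [P2→Q gives 7>3]
(C,Q): not NE [P1→B gives 6>5]
(C,R): not NE [P1→A gives 6>5; P2→Q gives 7>2]

PSNE = {(A,R), (B,Q)}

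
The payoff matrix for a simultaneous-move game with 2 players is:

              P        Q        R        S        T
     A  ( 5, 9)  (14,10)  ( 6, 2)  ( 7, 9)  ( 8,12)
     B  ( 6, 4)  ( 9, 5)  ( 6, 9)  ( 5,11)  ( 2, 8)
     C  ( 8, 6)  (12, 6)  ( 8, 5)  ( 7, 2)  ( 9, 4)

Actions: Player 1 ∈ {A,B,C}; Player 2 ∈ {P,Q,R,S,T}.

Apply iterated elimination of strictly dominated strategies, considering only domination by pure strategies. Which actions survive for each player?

P1 drop B (C beats it: P:8>6 Q:12>9 R:8>6 S:7>5 T:9>2)
P2 drop R (P beats it: A:9>2 C:6>5)
P2 drop S (Q beats it: A:10>9 C:6>2)
P1→{A,C} P2→{P,Q,T}

Remaining: P1:{A,C} P2:{P,Q,T}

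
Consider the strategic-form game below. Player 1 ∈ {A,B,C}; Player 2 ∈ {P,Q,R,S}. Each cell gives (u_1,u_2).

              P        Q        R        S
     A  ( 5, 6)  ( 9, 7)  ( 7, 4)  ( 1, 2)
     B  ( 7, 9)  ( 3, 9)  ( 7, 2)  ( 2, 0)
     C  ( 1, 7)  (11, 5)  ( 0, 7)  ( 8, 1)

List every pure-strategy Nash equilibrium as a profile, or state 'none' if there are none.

NE set: (B,P)

(A,P): not NE [P1→B gives 7>5; P2→Q gives 7>6]
(A,Q): not NE [P1→C gives 11>9]
(A,R): not NE [P2→Q gives 7>4]
(A,S): not NE [P1→C gives 8>1; P2→Q gives 7>2]
(B,P): NE
(B,Q): not NE [P1→C gives 11>3]
(B,R): not NE [P2→Q gives 9>2]
(B,S): not NE [P1→C gives 8>2; P2→Q gives 9>0]
(C,P): not NE [P1→B gives 7>1]
(C,Q): not NE [P2→R gives 7>5]
(C,R): not NE [P1→B gives 7>0]
(C,S): not NE [P2→R gives 7>1]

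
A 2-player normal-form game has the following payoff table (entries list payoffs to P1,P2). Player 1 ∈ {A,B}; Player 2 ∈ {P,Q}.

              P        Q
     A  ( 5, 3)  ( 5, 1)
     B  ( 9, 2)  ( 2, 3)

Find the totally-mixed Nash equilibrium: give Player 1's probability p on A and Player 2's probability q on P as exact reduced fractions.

p=1/3, q=3/7

P1 indiff ⇒ q·5+(1-q)·5 = q·9+(1-q)·2 ⇒ q(-4) = (1-q)(-3) ⇒ q = 3/7
P2 indiff ⇒ p·3+(1-p)·2 = p·1+(1-p)·3 ⇒ p(2) = (1-p)(1) ⇒ p = 1/3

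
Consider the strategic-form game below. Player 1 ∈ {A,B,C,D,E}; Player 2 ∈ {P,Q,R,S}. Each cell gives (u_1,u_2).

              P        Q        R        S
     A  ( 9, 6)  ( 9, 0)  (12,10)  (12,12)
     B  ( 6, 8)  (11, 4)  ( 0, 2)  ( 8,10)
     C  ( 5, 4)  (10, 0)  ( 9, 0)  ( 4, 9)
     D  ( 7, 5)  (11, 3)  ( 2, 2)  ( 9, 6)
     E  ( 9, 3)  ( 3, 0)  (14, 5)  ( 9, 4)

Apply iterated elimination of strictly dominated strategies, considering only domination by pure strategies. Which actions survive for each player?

P2 drop P (S beats it: A:12>6 B:10>8 C:9>4 D:6>5 E:4>3)
P2 drop Q (S beats it: A:12>0 B:10>4 C:9>0 D:6>3 E:4>0)
P1 drop B (A beats it: R:12>0 S:12>8)
P1 drop C (A beats it: R:12>9 S:12>4)
P1 drop D (A beats it: R:12>2 S:12>9)
P1→{A,E} P2→{R,S}

IESDS → P1:{A,E} P2:{R,S}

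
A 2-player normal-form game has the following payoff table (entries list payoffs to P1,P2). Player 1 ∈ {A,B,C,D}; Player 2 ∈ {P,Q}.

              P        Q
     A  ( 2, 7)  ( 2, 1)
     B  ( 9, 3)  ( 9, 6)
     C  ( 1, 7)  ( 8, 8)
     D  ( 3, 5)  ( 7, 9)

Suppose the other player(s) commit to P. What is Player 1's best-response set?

argmax u_1 = {B}

u_1(A vs P) = 2
u_1(B vs P) = 9
u_1(C vs P) = 1
u_1(D vs P) = 3
max payoff 9 at {B}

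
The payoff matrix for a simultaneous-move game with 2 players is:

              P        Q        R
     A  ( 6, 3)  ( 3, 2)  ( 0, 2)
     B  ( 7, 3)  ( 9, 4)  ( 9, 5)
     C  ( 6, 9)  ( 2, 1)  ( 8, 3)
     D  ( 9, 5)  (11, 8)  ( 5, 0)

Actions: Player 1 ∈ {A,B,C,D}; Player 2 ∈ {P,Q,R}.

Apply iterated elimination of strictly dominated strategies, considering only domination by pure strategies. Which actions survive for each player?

P1 drop A (B beats it: P:7>6 Q:9>3 R:9>0)
P1 drop C (B beats it: P:7>6 Q:9>2 R:9>8)
P2 drop P (Q beats it: B:4>3 D:8>5)
P1→{B,D} P2→{Q,R}

Survivors P1:{B,D} P2:{Q,R}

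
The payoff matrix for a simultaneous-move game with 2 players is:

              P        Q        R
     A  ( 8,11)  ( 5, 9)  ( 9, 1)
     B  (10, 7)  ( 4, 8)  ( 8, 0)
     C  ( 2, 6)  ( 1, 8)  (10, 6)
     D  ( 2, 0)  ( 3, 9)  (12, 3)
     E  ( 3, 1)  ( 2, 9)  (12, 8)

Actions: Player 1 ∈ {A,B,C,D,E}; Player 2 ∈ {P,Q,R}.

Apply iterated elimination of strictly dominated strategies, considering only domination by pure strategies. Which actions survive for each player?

IESDS → P1:{A,B} P2:{P,Q}

P1 drop C (E beats it: P:3>2 Q:2>1 R:12>10)
P2 drop R (Q beats it: A:9>1 B:8>0 D:9>3 E:9>8)
P1 drop D (A beats it: P:8>2 Q:5>3)
P1 drop E (A beats it: P:8>3 Q:5>2)
P1→{A,B} P2→{P,Q}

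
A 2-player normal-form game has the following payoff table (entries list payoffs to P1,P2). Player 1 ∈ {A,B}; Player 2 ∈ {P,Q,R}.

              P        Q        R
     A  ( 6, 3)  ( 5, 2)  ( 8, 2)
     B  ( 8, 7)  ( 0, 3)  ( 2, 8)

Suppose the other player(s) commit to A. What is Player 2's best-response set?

u_2(P vs A) = 3
u_2(Q vs A) = 2
u_2(R vs A) = 2
max payoff 3 at {P}

argmax u_2 = {P}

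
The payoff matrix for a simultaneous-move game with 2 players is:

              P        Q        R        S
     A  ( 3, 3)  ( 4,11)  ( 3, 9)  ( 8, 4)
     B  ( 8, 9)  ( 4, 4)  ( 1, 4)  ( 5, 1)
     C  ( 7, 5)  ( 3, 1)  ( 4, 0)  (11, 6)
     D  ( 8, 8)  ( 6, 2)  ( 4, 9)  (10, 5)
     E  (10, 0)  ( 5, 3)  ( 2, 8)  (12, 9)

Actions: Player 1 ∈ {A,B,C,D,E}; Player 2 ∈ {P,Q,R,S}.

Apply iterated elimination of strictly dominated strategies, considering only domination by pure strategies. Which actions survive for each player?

Remaining: P1:{C,D,E} P2:{P,R,S}

P1 drop A (D beats it: P:8>3 Q:6>4 R:4>3 S:10>8)
P1 drop B (E beats it: P:10>8 Q:5>4 R:2>1 S:12>5)
P2 drop Q (S beats it: C:6>1 D:5>2 E:9>3)
P1→{C,D,E} P2→{P,R,S}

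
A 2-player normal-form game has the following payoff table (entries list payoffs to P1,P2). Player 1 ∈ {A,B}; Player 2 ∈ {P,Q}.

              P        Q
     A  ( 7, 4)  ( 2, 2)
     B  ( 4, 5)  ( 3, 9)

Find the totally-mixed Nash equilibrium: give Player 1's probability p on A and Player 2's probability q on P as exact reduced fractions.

P1 indiff ⇒ q·7+(1-q)·2 = q·4+(1-q)·3 ⇒ q(3) = (1-q)(1) ⇒ q = 1/4
P2 indiff ⇒ p·4+(1-p)·5 = p·2+(1-p)·9 ⇒ p(2) = (1-p)(4) ⇒ p = 2/3

P1 mixes 2/3 on A; P2 mixes 1/4 on P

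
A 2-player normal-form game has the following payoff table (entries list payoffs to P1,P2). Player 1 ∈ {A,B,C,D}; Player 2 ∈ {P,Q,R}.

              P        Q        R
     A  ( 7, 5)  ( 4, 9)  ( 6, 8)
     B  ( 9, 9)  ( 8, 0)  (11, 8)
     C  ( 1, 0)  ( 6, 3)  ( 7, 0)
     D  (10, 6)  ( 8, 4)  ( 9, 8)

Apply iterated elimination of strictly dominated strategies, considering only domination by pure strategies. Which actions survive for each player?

IESDS → P1:{B,D} P2:{P,R}

P1 drop A (B beats it: P:9>7 Q:8>4 R:11>6)
P1 drop C (B beats it: P:9>1 Q:8>6 R:11>7)
P2 drop Q (P beats it: B:9>0 D:6>4)
P1→{B,D} P2→{P,R}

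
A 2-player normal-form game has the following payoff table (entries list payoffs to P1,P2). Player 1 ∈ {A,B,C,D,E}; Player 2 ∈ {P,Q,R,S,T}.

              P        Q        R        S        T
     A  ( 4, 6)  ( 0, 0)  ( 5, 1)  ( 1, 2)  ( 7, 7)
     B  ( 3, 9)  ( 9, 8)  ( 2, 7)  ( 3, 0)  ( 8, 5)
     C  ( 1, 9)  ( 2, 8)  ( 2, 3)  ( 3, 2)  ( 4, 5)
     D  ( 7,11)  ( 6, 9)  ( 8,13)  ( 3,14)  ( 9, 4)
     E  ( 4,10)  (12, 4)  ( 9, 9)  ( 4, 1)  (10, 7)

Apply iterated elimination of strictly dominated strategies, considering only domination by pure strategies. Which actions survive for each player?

P1 drop A (D beats it: P:7>4 Q:6>0 R:8>5 S:3>1 T:9>7)
P1 drop B (E beats it: P:4>3 Q:12>9 R:9>2 S:4>3 T:10>8)
P1 drop C (E beats it: P:4>1 Q:12>2 R:9>2 S:4>3 T:10>4)
P2 drop Q (P beats it: D:11>9 E:10>4)
P2 drop T (P beats it: D:11>4 E:10>7)
P1→{D,E} P2→{P,R,S}

IESDS → P1:{D,E} P2:{P,R,S}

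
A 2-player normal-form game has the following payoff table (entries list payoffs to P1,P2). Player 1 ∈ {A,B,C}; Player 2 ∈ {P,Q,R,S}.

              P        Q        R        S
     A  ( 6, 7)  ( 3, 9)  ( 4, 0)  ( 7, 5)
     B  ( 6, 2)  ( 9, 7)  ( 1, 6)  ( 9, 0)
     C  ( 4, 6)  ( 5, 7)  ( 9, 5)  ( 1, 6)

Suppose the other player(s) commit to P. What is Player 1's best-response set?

u_1(A vs P) = 6
u_1(B vs P) = 6
u_1(C vs P) = 4
max payoff 6 at {A,B}

P1 best: {A,B}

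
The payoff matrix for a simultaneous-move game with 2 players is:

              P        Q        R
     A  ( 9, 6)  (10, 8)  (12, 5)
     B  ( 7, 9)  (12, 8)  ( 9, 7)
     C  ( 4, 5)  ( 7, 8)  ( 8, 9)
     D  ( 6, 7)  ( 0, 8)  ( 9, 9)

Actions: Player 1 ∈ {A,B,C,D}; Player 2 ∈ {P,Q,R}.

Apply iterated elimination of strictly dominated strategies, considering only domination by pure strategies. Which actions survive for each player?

Survivors P1:{A,B} P2:{P,Q}

P1 drop C (A beats it: P:9>4 Q:10>7 R:12>8)
P1 drop D (A beats it: P:9>6 Q:10>0 R:12>9)
P2 drop R (P beats it: A:6>5 B:9>7)
P1→{A,B} P2→{P,Q}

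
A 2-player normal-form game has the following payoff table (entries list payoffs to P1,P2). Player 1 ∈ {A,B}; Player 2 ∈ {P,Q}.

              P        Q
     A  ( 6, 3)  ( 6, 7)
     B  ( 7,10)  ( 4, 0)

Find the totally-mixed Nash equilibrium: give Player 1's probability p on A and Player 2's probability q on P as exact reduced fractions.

P1 mixes 5/7 on A; P2 mixes 2/3 on P

P1 indiff ⇒ q·6+(1-q)·6 = q·7+(1-q)·4 ⇒ q(-1) = (1-q)(-2) ⇒ q = 2/3
P2 indiff ⇒ p·3+(1-p)·10 = p·7+(1-p)·0 ⇒ p(-4) = (1-p)(-10) ⇒ p = 5/7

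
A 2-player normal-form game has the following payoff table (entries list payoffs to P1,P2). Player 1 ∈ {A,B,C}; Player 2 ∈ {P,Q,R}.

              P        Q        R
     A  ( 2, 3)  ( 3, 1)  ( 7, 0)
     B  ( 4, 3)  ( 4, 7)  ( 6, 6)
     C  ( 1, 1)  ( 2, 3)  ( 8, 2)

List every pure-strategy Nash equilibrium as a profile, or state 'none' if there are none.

(A,P): not NE [P1→B gives 4>2]
(A,Q): not NE [P1→B gives 4>3; P2→P gives 3>1]
(A,R): not NE [P1→C gives 8>7; P2→P gives 3>0]
(B,P): not NE [P2→Q gives 7>3]
(B,Q): NE
(B,R): not NE [P1→C gives 8>6; P2→Q gives 7>6]
(C,P): not NE [P1→B gives 4>1; P2→Q gives 3>1]
(C,Q): not NE [P1→B gives 4>2]
(C,R): not NE [P2→Q gives 3>2]

NE set: (B,Q)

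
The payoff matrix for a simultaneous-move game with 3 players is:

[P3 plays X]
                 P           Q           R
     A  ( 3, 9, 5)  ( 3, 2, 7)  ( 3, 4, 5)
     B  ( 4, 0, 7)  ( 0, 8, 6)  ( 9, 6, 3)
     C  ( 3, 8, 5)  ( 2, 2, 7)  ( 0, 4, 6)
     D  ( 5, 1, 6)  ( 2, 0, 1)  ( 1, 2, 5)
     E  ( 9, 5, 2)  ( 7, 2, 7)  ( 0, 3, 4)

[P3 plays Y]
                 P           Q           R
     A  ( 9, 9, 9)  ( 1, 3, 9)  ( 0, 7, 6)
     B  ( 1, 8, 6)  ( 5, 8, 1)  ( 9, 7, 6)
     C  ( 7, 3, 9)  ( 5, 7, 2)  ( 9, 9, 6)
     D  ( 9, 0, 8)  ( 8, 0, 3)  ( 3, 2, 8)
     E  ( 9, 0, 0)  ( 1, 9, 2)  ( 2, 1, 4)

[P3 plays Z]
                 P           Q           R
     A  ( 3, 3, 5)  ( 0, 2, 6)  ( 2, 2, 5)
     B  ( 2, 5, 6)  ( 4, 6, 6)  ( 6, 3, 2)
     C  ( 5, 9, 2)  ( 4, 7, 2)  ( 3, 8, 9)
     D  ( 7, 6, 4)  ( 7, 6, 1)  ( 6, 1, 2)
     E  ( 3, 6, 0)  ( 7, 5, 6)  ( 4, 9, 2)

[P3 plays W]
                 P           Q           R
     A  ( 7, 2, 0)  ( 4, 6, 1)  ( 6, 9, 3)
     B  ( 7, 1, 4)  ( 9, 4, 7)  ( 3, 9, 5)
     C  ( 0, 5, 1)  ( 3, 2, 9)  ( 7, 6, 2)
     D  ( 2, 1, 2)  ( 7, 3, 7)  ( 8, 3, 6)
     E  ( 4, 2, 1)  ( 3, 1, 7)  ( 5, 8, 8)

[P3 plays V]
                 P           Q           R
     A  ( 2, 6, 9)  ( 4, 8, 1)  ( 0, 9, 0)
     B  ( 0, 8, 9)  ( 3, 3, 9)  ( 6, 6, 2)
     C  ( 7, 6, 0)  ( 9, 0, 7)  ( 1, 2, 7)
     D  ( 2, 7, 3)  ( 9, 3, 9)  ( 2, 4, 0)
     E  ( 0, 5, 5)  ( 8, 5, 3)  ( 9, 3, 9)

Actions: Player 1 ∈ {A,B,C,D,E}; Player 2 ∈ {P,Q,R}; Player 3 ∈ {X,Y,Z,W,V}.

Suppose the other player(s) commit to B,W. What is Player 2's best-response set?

u_2(P vs B,W) = 1
u_2(Q vs B,W) = 4
u_2(R vs B,W) = 9
max payoff 9 at {R}

BR_2 = {R}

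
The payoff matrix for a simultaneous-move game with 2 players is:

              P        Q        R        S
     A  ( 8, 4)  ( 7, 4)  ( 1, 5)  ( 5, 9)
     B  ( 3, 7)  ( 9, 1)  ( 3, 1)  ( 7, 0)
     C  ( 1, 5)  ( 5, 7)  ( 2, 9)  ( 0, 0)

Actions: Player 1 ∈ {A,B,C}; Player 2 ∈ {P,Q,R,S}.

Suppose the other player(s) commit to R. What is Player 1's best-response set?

P1 best: {B}

u_1(A vs R) = 1
u_1(B vs R) = 3
u_1(C vs R) = 2
max payoff 3 at {B}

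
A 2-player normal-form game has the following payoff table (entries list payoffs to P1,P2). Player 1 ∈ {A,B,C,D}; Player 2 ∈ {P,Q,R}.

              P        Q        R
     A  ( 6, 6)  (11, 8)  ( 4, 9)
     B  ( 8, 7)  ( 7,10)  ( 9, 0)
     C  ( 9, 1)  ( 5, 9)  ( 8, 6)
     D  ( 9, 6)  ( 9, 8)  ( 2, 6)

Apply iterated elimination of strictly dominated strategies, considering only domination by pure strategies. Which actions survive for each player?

IESDS → P1:{A,B} P2:{Q,R}

P2 drop P (Q beats it: A:8>6 B:10>7 C:9>1 D:8>6)
P1 drop C (B beats it: Q:7>5 R:9>8)
P1 drop D (A beats it: Q:11>9 R:4>2)
P1→{A,B} P2→{Q,R}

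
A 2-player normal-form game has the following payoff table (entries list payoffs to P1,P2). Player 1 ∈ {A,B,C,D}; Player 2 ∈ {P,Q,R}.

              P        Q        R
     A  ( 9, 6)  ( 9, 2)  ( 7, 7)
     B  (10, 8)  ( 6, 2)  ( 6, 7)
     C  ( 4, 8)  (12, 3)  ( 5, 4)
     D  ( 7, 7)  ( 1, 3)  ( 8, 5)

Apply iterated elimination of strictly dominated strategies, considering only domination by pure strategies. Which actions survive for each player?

Remaining: P1:{A,B,D} P2:{P,R}

P2 drop Q (P beats it: A:6>2 B:8>2 C:8>3 D:7>3)
P1 drop C (A beats it: P:9>4 R:7>5)
P1→{A,B,D} P2→{P,R}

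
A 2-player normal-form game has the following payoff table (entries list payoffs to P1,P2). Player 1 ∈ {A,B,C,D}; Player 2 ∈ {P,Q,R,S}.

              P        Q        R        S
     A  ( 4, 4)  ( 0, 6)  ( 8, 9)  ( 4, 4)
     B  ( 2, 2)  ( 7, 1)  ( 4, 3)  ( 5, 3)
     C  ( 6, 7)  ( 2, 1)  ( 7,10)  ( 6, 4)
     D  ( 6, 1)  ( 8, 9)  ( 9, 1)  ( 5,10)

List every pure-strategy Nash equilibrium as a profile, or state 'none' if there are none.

No pure NE.

(A,P): not NE [P1→D gives 6>4; P2→R gives 9>4]
(A,Q): not NE [P1→D gives 8>0; P2→R gives 9>6]
(A,R): not NE [P1→D gives 9>8]
(A,S): not NE [P1→C gives 6>4; P2→R gives 9>4]
(B,P): not NE [P1→D gives 6>2; P2→S gives 3>2]
(B,Q): not NE [P1→D gives 8>7; P2→S gives 3>1]
(B,R): not NE [P1→D gives 9>4]
(B,S): not NE [P1→C gives 6>5]
(C,P): not NE [P2→R gives 10>7]
(C,Q): not NE [P1→D gives 8>2; P2→R gives 10>1]
(C,R): not NE [P1→D gives 9>7]
(C,S): not NE [P2→R gives 10>4]
(D,P): not NE [P2→S gives 10>1]
(D,Q): not NE [P2→S gives 10>9]
(D,R): not NE [P2→S gives 10>1]
(D,S): not NE [P1→C gives 6>5]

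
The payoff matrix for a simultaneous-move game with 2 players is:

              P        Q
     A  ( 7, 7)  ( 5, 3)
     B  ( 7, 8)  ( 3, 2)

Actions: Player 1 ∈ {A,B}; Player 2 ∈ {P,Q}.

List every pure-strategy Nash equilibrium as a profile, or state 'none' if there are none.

NE set: (A,P), (B,P)

(A,P): NE
(A,Q): not NE [P2→P gives 7>3]
(B,P): NE
(B,Q): not NE [P1→A gives 5>3; P2→P gives 8>2]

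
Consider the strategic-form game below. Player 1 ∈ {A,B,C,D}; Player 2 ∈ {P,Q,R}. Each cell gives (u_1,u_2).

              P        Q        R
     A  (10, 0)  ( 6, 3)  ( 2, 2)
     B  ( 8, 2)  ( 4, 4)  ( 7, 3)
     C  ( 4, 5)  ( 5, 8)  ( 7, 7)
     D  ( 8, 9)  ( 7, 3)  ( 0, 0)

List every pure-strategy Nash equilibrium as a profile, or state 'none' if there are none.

(A,P): not NE [P2→Q gives 3>0]
(A,Q): not NE [P1→D gives 7>6]
(A,R): not NE [P1→C gives 7>2; P2→Q gives 3>2]
(B,P): not NE [P1→A gives 10>8; P2→Q gives 4>2]
(B,Q): not NE [P1→D gives 7>4]
(B,R): not NE [P2→Q gives 4>3]
(C,P): not NE [P1→A gives 10>4; P2→Q gives 8>5]
(C,Q): not NE [P1→D gives 7>5]
(C,R): not NE [P2→Q gives 8>7]
(D,P): not NE [P1→A gives 10>8]
(D,Q): not NE [P2→P gives 9>3]
(D,R): not NE [P1→C gives 7>0; P2→P gives 9>0]

No pure NE.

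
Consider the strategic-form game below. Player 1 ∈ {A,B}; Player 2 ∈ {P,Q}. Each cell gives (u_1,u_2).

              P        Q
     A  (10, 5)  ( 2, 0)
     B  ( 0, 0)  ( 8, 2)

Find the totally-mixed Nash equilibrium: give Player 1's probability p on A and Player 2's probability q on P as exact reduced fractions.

P1 mixes 2/7 on A; P2 mixes 3/8 on P

P1 indiff ⇒ q·10+(1-q)·2 = q·0+(1-q)·8 ⇒ q(10) = (1-q)(6) ⇒ q = 3/8
P2 indiff ⇒ p·5+(1-p)·0 = p·0+(1-p)·2 ⇒ p(5) = (1-p)(2) ⇒ p = 2/7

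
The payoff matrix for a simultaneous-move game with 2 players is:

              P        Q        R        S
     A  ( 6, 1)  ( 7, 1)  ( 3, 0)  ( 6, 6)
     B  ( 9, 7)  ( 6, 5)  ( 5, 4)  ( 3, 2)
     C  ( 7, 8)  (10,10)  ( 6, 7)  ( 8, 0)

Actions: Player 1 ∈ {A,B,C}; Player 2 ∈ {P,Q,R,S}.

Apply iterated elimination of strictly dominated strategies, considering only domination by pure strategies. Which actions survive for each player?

P1 drop A (C beats it: P:7>6 Q:10>7 R:6>3 S:8>6)
P2 drop R (P beats it: B:7>4 C:8>7)
P2 drop S (P beats it: B:7>2 C:8>0)
P1→{B,C} P2→{P,Q}

Remaining: P1:{B,C} P2:{P,Q}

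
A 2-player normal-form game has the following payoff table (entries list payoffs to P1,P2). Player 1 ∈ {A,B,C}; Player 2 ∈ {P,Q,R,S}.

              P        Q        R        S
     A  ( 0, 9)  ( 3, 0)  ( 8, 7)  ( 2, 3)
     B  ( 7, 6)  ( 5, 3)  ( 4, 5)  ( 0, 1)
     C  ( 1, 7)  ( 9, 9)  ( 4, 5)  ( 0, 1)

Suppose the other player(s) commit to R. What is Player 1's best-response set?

argmax u_1 = {A}

u_1(A vs R) = 8
u_1(B vs R) = 4
u_1(C vs R) = 4
max payoff 8 at {A}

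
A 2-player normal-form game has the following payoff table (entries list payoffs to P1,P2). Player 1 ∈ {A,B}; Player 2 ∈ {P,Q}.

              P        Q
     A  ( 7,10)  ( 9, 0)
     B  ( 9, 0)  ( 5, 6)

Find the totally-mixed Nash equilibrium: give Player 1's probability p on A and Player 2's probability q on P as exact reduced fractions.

P1 indiff ⇒ q·7+(1-q)·9 = q·9+(1-q)·5 ⇒ q(-2) = (1-q)(-4) ⇒ q = 2/3
P2 indiff ⇒ p·10+(1-p)·0 = p·0+(1-p)·6 ⇒ p(10) = (1-p)(6) ⇒ p = 3/8

P1 mixes 3/8 on A; P2 mixes 2/3 on P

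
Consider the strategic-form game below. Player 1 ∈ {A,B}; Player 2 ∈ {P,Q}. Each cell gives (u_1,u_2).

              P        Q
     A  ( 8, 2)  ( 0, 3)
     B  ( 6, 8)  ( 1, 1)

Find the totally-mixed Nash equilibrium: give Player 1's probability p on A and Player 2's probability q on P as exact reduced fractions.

(p,q) = (7/8, 1/3)

P1 indiff ⇒ q·8+(1-q)·0 = q·6+(1-q)·1 ⇒ q(2) = (1-q)(1) ⇒ q = 1/3
P2 indiff ⇒ p·2+(1-p)·8 = p·3+(1-p)·1 ⇒ p(-1) = (1-p)(-7) ⇒ p = 7/8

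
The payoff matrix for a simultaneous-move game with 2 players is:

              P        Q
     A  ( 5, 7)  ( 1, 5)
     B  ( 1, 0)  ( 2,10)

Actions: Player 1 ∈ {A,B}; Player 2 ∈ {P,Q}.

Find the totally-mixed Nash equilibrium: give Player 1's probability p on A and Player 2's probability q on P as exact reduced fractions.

p=5/6, q=1/5

P1 indiff ⇒ q·5+(1-q)·1 = q·1+(1-q)·2 ⇒ q(4) = (1-q)(1) ⇒ q = 1/5
P2 indiff ⇒ p·7+(1-p)·0 = p·5+(1-p)·10 ⇒ p(2) = (1-p)(10) ⇒ p = 5/6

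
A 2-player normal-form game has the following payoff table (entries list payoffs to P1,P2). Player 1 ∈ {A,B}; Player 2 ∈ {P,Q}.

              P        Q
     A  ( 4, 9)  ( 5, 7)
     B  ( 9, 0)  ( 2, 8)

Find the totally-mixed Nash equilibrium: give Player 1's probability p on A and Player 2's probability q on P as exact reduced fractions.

P1 indiff ⇒ q·4+(1-q)·5 = q·9+(1-q)·2 ⇒ q(-5) = (1-q)(-3) ⇒ q = 3/8
P2 indiff ⇒ p·9+(1-p)·0 = p·7+(1-p)·8 ⇒ p(2) = (1-p)(8) ⇒ p = 4/5

p=4/5, q=3/8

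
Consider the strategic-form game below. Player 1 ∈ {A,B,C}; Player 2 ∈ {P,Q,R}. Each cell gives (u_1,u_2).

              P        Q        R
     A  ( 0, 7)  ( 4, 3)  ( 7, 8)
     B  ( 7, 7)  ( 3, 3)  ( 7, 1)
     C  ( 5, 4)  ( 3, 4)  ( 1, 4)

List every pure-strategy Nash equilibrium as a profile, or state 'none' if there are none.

NE set: (A,R), (B,P)

(A,P): not NE [P1→B gives 7>0; P2→R gives 8>7]
(A,Q): not NE [P2→R gives 8>3]
(A,R): NE
(B,P): NE
(B,Q): not NE [P1→A gives 4>3; P2→P gives 7>3]
(B,R): not NE [P2→P gives 7>1]
(C,P): not NE [P1→B gives 7>5]
(C,Q): not NE [P1→A gives 4>3]
(C,R): not NE [P1→B gives 7>1]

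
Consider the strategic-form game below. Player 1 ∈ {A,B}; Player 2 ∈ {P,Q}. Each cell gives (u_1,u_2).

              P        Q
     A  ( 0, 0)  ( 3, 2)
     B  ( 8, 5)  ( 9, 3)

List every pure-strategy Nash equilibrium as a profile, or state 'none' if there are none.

(A,P): not NE [P1→B gives 8>0; P2→Q gives 2>0]
(A,Q): not NE [P1→B gives 9>3]
(B,P): NE
(B,Q): not NE [P2→P gives 5>3]

PSNE = {(B,P)}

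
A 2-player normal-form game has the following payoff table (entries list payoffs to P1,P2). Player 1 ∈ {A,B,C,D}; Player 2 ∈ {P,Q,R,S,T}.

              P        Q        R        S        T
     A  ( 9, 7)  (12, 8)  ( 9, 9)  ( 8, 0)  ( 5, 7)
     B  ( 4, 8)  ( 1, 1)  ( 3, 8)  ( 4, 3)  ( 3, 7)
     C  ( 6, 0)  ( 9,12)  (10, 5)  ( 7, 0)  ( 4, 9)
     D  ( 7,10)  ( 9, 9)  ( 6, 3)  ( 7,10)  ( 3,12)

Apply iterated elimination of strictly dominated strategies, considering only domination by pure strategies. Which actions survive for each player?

P1 drop B (A beats it: P:9>4 Q:12>1 R:9>3 S:8>4 T:5>3)
P1 drop D (A beats it: P:9>7 Q:12>9 R:9>6 S:8>7 T:5>3)
P2 drop P (Q beats it: A:8>7 C:12>0)
P2 drop S (Q beats it: A:8>0 C:12>0)
P2 drop T (Q beats it: A:8>7 C:12>9)
P1→{A,C} P2→{Q,R}

Survivors P1:{A,C} P2:{Q,R}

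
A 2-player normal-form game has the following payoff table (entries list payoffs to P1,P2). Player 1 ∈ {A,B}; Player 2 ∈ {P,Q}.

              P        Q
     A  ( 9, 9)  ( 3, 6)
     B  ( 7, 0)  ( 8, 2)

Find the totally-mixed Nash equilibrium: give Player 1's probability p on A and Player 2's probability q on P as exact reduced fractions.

P1 indiff ⇒ q·9+(1-q)·3 = q·7+(1-q)·8 ⇒ q(2) = (1-q)(5) ⇒ q = 5/7
P2 indiff ⇒ p·9+(1-p)·0 = p·6+(1-p)·2 ⇒ p(3) = (1-p)(2) ⇒ p = 2/5

(p,q) = (2/5, 5/7)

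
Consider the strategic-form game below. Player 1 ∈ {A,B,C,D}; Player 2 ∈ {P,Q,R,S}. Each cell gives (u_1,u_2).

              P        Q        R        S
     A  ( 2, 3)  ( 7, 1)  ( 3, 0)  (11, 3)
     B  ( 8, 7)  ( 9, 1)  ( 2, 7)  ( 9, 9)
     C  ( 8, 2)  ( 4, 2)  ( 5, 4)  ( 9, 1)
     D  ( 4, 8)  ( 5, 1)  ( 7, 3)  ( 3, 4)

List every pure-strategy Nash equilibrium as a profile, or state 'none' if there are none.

(A,P): not NE [P1→C gives 8>2]
(A,Q): not NE [P1→B gives 9>7; P2→S gives 3>1]
(A,R): not NE [P1→D gives 7>3; P2→S gives 3>0]
(A,S): NE
(B,P): not NE [P2→S gives 9>7]
(B,Q): not NE [P2→S gives 9>1]
(B,R): not NE [P1→D gives 7>2; P2→S gives 9>7]
(B,S): not NE [P1→A gives 11>9]
(C,P): not NE [P2→R gives 4>2]
(C,Q): not NE [P1→B gives 9>4; P2→R gives 4>2]
(C,R): not NE [P1→D gives 7>5]
(C,S): not NE [P1→A gives 11>9; P2→R gives 4>1]
(D,P): not NE [P1→C gives 8>4]
(D,Q): not NE [P1→B gives 9>5; P2→P gives 8>1]
(D,R): not NE [P2→P gives 8>3]
(D,S): not NE [P1→A gives 11>3; P2→P gives 8>4]

PSNE = {(A,S)}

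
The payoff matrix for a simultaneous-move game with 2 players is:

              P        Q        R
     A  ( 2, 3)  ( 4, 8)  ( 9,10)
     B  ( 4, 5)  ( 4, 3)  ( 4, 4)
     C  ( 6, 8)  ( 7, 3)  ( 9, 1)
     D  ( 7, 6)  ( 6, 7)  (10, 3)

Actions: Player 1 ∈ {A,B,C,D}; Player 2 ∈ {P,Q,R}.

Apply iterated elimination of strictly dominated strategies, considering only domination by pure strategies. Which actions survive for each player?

Survivors P1:{C,D} P2:{P,Q}

P1 drop A (D beats it: P:7>2 Q:6>4 R:10>9)
P1 drop B (C beats it: P:6>4 Q:7>4 R:9>4)
P2 drop R (P beats it: C:8>1 D:6>3)
P1→{C,D} P2→{P,Q}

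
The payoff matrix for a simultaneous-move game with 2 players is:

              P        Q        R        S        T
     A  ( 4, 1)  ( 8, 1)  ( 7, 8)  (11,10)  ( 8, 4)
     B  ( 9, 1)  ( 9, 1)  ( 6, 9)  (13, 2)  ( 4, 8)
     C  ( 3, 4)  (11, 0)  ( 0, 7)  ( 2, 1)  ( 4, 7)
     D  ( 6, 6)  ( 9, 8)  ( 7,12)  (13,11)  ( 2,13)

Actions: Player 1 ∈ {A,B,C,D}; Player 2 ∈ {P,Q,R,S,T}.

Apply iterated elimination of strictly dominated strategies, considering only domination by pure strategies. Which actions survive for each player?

Remaining: P1:{A,B,D} P2:{R,S,T}

P2 drop P (R beats it: A:8>1 B:9>1 C:7>4 D:12>6)
P2 drop Q (R beats it: A:8>1 B:9>1 C:7>0 D:12>8)
P1 drop C (A beats it: R:7>0 S:11>2 T:8>4)
P1→{A,B,D} P2→{R,S,T}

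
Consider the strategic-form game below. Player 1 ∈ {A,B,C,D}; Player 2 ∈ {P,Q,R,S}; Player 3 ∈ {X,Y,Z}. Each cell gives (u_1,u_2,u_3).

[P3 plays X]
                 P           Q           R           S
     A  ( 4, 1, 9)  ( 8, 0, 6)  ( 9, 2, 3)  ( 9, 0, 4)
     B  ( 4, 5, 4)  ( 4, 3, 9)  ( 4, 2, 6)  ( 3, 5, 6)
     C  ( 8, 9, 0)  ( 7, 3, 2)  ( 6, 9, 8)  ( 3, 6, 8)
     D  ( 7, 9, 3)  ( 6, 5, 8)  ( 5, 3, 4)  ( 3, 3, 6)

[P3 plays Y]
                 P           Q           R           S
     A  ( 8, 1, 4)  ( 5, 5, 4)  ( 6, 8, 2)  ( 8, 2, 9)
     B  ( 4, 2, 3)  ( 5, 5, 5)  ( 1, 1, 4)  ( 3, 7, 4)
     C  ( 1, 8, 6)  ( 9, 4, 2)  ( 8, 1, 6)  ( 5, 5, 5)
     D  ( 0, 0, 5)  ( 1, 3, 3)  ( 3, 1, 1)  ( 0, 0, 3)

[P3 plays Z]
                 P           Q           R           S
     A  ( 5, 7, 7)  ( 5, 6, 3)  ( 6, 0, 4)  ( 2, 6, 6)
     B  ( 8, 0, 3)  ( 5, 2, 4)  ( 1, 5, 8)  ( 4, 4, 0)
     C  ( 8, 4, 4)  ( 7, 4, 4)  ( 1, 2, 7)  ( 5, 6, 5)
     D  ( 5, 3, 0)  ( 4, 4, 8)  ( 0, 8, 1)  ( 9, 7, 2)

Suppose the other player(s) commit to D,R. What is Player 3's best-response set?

P3 best: {X}

u_3(X vs D,R) = 4
u_3(Y vs D,R) = 1
u_3(Z vs D,R) = 1
max payoff 4 at {X}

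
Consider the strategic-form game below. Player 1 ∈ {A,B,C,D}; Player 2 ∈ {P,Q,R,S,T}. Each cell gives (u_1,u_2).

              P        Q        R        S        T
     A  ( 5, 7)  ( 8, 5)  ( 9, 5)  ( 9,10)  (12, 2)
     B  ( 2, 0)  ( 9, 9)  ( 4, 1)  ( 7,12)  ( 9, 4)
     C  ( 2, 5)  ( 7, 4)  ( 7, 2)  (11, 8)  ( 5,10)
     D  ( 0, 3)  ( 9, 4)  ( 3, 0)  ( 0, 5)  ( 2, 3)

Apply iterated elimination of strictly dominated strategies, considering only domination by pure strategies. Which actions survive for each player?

Survivors P1:{A,C} P2:{S,T}

P2 drop P (S beats it: A:10>7 B:12>0 C:8>5 D:5>3)
P2 drop Q (S beats it: A:10>5 B:12>9 C:8>4 D:5>4)
P1 drop B (A beats it: R:9>4 S:9>7 T:12>9)
P1 drop D (A beats it: R:9>3 S:9>0 T:12>2)
P2 drop R (S beats it: A:10>5 C:8>2)
P1→{A,C} P2→{S,T}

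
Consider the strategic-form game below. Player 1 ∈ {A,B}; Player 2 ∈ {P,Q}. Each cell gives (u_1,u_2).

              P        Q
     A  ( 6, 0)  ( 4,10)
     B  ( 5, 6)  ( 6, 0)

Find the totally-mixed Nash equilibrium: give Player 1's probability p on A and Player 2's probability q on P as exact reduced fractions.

(p,q) = (3/8, 2/3)

P1 indiff ⇒ q·6+(1-q)·4 = q·5+(1-q)·6 ⇒ q(1) = (1-q)(2) ⇒ q = 2/3
P2 indiff ⇒ p·0+(1-p)·6 = p·10+(1-p)·0 ⇒ p(-10) = (1-p)(-6) ⇒ p = 3/8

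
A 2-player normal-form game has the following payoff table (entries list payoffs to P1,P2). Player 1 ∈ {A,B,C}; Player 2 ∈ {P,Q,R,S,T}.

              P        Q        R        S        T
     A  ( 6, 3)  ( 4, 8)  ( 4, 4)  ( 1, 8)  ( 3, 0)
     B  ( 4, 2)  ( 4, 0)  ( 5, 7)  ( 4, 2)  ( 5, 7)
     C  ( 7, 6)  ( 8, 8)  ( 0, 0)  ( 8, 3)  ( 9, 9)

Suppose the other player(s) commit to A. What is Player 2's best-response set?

argmax u_2 = {Q,S}

u_2(P vs A) = 3
u_2(Q vs A) = 8
u_2(R vs A) = 4
u_2(S vs A) = 8
u_2(T vs A) = 0
max payoff 8 at {Q,S}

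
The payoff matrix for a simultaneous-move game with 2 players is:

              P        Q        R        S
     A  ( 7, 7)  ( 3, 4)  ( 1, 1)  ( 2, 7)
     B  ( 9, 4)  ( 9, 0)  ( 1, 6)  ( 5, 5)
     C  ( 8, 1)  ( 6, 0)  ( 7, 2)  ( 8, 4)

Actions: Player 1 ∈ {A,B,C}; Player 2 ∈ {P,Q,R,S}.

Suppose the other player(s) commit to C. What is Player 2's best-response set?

argmax u_2 = {S}

u_2(P vs C) = 1
u_2(Q vs C) = 0
u_2(R vs C) = 2
u_2(S vs C) = 4
max payoff 4 at {S}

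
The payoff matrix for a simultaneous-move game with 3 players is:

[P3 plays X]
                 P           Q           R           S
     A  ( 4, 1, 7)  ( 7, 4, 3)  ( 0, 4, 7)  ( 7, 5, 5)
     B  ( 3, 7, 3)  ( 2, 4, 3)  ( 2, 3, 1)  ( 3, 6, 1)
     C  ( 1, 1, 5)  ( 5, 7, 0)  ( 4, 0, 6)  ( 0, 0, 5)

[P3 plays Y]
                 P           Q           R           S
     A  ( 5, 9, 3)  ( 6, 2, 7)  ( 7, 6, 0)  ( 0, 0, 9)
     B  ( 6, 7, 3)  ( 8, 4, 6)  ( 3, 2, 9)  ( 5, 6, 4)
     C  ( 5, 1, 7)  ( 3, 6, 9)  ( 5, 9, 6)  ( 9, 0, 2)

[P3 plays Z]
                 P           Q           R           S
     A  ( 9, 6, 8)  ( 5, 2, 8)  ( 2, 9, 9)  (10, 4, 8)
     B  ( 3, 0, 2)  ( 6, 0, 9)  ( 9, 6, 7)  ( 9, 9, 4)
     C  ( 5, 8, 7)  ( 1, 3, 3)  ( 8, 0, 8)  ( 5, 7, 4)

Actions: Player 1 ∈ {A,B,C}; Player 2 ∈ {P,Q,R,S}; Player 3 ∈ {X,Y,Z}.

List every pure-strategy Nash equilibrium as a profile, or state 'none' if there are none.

Nash profiles: (B,P,Y)

(A,P,X): not NE [P2→S gives 5>1; P3→Z gives 8>7]
(A,P,Y): not NE [P1→B gives 6>5; P3→Z gives 8>3]
(A,P,Z): not NE [P2→R gives 9>6]
(A,Q,X): not NE [P2→S gives 5>4; P3→Z gives 8>3]
(A,Q,Y): not NE [P1→B gives 8>6; P2→P gives 9>2; P3→Z gives 8>7]
(A,Q,Z): not NE [P1→B gives 6>5; P2→R gives 9>2]
(A,R,X): not NE [P1→C gives 4>0; P2→S gives 5>4; P3→Z gives 9>7]
(A,R,Y): not NE [P2→P gives 9>6; P3→Z gives 9>0]
(A,R,Z): not NE [P1→B gives 9>2]
(A,S,X): not NE [P3→Y gives 9>5]
(A,S,Y): not NE [P1→C gives 9>0; P2→P gives 9>0]
(A,S,Z): not NE [P2→R gives 9>4; P3→Y gives 9>8]
(B,P,X): not NE [P1→A gives 4>3]
(B,P,Y): NE
(B,P,Z): not NE [P1→A gives 9>3; P2→S gives 9>0; P3→Y gives 3>2]
(B,Q,X): not NE [P1→A gives 7>2; P2→P gives 7>4; P3→Z gives 9>3]
(B,Q,Y): not NE [P2→P gives 7>4; P3→Z gives 9>6]
(B,Q,Z): not NE [P2→S gives 9>0]
(B,R,X): not NE [P1→C gives 4>2; P2→P gives 7>3; P3→Y gives 9>1]
(B,R,Y): not NE [P1→A gives 7>3; P2→P gives 7>2]
(B,R,Z): not NE [P2→S gives 9>6; P3→Y gives 9>7]
(B,S,X): not NE [P1→A gives 7>3; P2→P gives 7>6; P3→Z gives 4>1]
(B,S,Y): not NE [P1→C gives 9>5; P2→P gives 7>6]
(B,S,Z): not NE [P1→A gives 10>9]
(C,P,X): not NE [P1→A gives 4>1; P2→Q gives 7>1; P3→Z gives 7>5]
(C,P,Y): not NE [P1→B gives 6>5; P2→R gives 9>1]
(C,P,Z): not NE [P1→A gives 9>5]
(C,Q,X): not NE [P1→A gives 7>5; P3→Y gives 9>0]
(C,Q,Y): not NE [P1→B gives 8>3; P2→R gives 9>6]
(C,Q,Z): not NE [P1→B gives 6>1; P2→P gives 8>3; P3→Y gives 9>3]
(C,R,X): not NE [P2→Q gives 7>0; P3→Z gives 8>6]
(C,R,Y): not NE [P1→A gives 7>5; P3→Z gives 8>6]
(C,R,Z): not NE [P1→B gives 9>8; P2→P gives 8>0]
(C,S,X): not NE [P1→A gives 7>0; P2→Q gives 7>0]
(C,S,Y): not NE [P2→R gives 9>0; P3→X gives 5>2]
(C,S,Z): not NE [P1→A gives 10>5; P2→P gives 8>7; P3→X gives 5>4]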